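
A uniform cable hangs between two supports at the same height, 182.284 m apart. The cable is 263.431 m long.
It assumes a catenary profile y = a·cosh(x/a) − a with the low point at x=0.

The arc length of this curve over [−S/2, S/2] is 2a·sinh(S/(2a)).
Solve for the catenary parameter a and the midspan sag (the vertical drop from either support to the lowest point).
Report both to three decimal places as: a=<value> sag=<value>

seed: a₀ = √(S³/(24(L−S))) = √(182.284³/(24·81.147)) = 55.767474
iter 1: u=1.634322  f(a)=+1.155e+01  f'(a)=-3.765e+00  a ← 55.767474 − (+1.155e+01/-3.765e+00) = 58.835540
iter 2: u=1.549098  f(a)=+1.022e+00  f'(a)=-3.126e+00  a ← 58.835540 − (+1.022e+00/-3.126e+00) = 59.162414
iter 3: u=1.540539  f(a)=+9.709e-03  f'(a)=-3.067e+00  a ← 59.162414 − (+9.709e-03/-3.067e+00) = 59.165580
iter 4: u=1.540456  f(a)=+8.950e-07  f'(a)=-3.067e+00  a ← 59.165580 − (+8.950e-07/-3.067e+00) = 59.165580
iter 5: u=1.540456  f(a)=+0.000e+00  f'(a)=-3.067e+00  a ← 59.165580 − (+0.000e+00/-3.067e+00) = 59.165580
converged: |Δa| < 1e-12 after 5 iterations
sag = a·(cosh(S/(2a)) − 1) = 59.165580·(cosh(1.540456) − 1) = 85.228114
T_max/T_min = cosh(S/(2a)) = 2.440502

a=59.166 sag=85.228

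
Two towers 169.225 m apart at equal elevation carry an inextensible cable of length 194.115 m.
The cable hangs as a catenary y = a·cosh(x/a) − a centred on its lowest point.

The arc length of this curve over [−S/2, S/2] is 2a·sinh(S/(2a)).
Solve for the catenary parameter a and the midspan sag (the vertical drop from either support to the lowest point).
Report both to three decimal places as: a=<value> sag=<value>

a=91.993 sag=41.734

seed: a₀ = √(S³/(24(L−S))) = √(169.225³/(24·24.890)) = 90.069700
iter 1: u=0.939411  f(a)=+1.122e+00  f'(a)=-6.030e-01  a ← 90.069700 − (+1.122e+00/-6.030e-01) = 91.929714
iter 2: u=0.920404  f(a)=+3.569e-02  f'(a)=-5.652e-01  a ← 91.929714 − (+3.569e-02/-5.652e-01) = 91.992852
iter 3: u=0.919773  f(a)=+3.875e-05  f'(a)=-5.640e-01  a ← 91.992852 − (+3.875e-05/-5.640e-01) = 91.992921
iter 4: u=0.919772  f(a)=+4.584e-11  f'(a)=-5.640e-01  a ← 91.992921 − (+4.584e-11/-5.640e-01) = 91.992921
converged: |Δa| < 1e-12 after 4 iterations
sag = a·(cosh(S/(2a)) − 1) = 91.992921·(cosh(0.919772) − 1) = 41.733875
T_max/T_min = cosh(S/(2a)) = 1.453664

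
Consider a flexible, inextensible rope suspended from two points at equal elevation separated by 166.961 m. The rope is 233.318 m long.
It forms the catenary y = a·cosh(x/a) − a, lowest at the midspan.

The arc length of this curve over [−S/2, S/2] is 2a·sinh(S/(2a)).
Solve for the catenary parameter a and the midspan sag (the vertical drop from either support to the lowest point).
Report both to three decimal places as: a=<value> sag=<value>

a=57.027 sag=72.825

seed: a₀ = √(S³/(24(L−S))) = √(166.961³/(24·66.357)) = 54.059692
iter 1: u=1.544228  f(a)=+8.376e+00  f'(a)=-3.092e+00  a ← 54.059692 − (+8.376e+00/-3.092e+00) = 56.768285
iter 2: u=1.470548  f(a)=+6.707e-01  f'(a)=-2.615e+00  a ← 56.768285 − (+6.707e-01/-2.615e+00) = 57.024725
iter 3: u=1.463935  f(a)=+5.127e-03  f'(a)=-2.576e+00  a ← 57.024725 − (+5.127e-03/-2.576e+00) = 57.026716
iter 4: u=1.463884  f(a)=+3.047e-07  f'(a)=-2.575e+00  a ← 57.026716 − (+3.047e-07/-2.575e+00) = 57.026716
iter 5: u=1.463884  f(a)=+2.842e-14  f'(a)=-2.575e+00  a ← 57.026716 − (+2.842e-14/-2.575e+00) = 57.026716
converged: |Δa| < 1e-12 after 5 iterations
sag = a·(cosh(S/(2a)) − 1) = 57.026716·(cosh(1.463884) − 1) = 72.824617
T_max/T_min = cosh(S/(2a)) = 2.277026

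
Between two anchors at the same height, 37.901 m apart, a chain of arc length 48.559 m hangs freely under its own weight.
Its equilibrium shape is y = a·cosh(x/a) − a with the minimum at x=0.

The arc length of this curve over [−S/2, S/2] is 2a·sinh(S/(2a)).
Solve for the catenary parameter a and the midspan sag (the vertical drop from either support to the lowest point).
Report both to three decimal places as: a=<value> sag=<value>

a=15.169 sag=13.460

seed: a₀ = √(S³/(24(L−S))) = √(37.901³/(24·10.658)) = 14.589235
iter 1: u=1.298937  f(a)=+9.361e-01  f'(a)=-1.723e+00  a ← 14.589235 − (+9.361e-01/-1.723e+00) = 15.132561
iter 2: u=1.252300  f(a)=+5.483e-02  f'(a)=-1.526e+00  a ← 15.132561 − (+5.483e-02/-1.526e+00) = 15.168484
iter 3: u=1.249334  f(a)=+2.141e-04  f'(a)=-1.515e+00  a ← 15.168484 − (+2.141e-04/-1.515e+00) = 15.168625
iter 4: u=1.249322  f(a)=+3.290e-09  f'(a)=-1.515e+00  a ← 15.168625 − (+3.290e-09/-1.515e+00) = 15.168625
iter 5: u=1.249322  f(a)=-7.105e-15  f'(a)=-1.515e+00  a ← 15.168625 − (-7.105e-15/-1.515e+00) = 15.168625
converged: |Δa| < 1e-12 after 5 iterations
sag = a·(cosh(S/(2a)) − 1) = 15.168625·(cosh(1.249322) − 1) = 13.459705
T_max/T_min = cosh(S/(2a)) = 1.887339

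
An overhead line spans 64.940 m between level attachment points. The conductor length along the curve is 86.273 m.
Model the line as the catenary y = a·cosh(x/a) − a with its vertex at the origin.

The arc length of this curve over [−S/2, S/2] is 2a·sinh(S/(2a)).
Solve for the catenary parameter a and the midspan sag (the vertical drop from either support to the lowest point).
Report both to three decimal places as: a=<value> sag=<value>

seed: a₀ = √(S³/(24(L−S))) = √(64.940³/(24·21.333)) = 23.127934
iter 1: u=1.403930  f(a)=+2.204e+00  f'(a)=-2.235e+00  a ← 23.127934 − (+2.204e+00/-2.235e+00) = 24.113999
iter 2: u=1.346521  f(a)=+1.488e-01  f'(a)=-1.942e+00  a ← 24.113999 − (+1.488e-01/-1.942e+00) = 24.190591
iter 3: u=1.342257  f(a)=+7.866e-04  f'(a)=-1.922e+00  a ← 24.190591 − (+7.866e-04/-1.922e+00) = 24.191000
iter 4: u=1.342235  f(a)=+2.225e-08  f'(a)=-1.922e+00  a ← 24.191000 − (+2.225e-08/-1.922e+00) = 24.191000
iter 5: u=1.342235  f(a)=+0.000e+00  f'(a)=-1.922e+00  a ← 24.191000 − (+0.000e+00/-1.922e+00) = 24.191000
converged: |Δa| < 1e-12 after 5 iterations
sag = a·(cosh(S/(2a)) − 1) = 24.191000·(cosh(1.342235) − 1) = 25.265669
T_max/T_min = cosh(S/(2a)) = 2.044424

a=24.191 sag=25.266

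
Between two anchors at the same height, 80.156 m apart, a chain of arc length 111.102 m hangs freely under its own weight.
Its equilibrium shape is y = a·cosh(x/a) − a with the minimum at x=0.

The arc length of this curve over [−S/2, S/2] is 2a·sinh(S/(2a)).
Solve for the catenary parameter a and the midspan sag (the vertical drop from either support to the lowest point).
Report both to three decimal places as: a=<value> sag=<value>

a=27.740 sag=34.352

seed: a₀ = √(S³/(24(L−S))) = √(80.156³/(24·30.946)) = 26.332747
iter 1: u=1.521983  f(a)=+3.788e+00  f'(a)=-2.942e+00  a ← 26.332747 − (+3.788e+00/-2.942e+00) = 27.620503
iter 2: u=1.451024  f(a)=+2.956e-01  f'(a)=-2.499e+00  a ← 27.620503 − (+2.956e-01/-2.499e+00) = 27.738798
iter 3: u=1.444836  f(a)=+2.137e-03  f'(a)=-2.463e+00  a ← 27.738798 − (+2.137e-03/-2.463e+00) = 27.739665
iter 4: u=1.444790  f(a)=+1.134e-07  f'(a)=-2.463e+00  a ← 27.739665 − (+1.134e-07/-2.463e+00) = 27.739666
iter 5: u=1.444790  f(a)=+1.421e-14  f'(a)=-2.463e+00  a ← 27.739666 − (+1.421e-14/-2.463e+00) = 27.739666
converged: |Δa| < 1e-12 after 5 iterations
sag = a·(cosh(S/(2a)) − 1) = 27.739666·(cosh(1.444790) − 1) = 34.352223
T_max/T_min = cosh(S/(2a)) = 2.238379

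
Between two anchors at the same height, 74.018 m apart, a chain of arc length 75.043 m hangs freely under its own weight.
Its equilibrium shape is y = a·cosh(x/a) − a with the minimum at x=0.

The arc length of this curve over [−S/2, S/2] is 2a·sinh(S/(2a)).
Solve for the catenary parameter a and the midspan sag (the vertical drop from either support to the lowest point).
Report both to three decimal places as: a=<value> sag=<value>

seed: a₀ = √(S³/(24(L−S))) = √(74.018³/(24·1.025)) = 128.392148
iter 1: u=0.288250  f(a)=+4.267e-03  f'(a)=-1.610e-02  a ← 128.392148 − (+4.267e-03/-1.610e-02) = 128.657164
iter 2: u=0.287656  f(a)=+1.325e-05  f'(a)=-1.600e-02  a ← 128.657164 − (+1.325e-05/-1.600e-02) = 128.657992
iter 3: u=0.287654  f(a)=+1.286e-10  f'(a)=-1.600e-02  a ← 128.657992 − (+1.286e-10/-1.600e-02) = 128.657992
iter 4: u=0.287654  f(a)=-1.421e-14  f'(a)=-1.600e-02  a ← 128.657992 − (-1.421e-14/-1.600e-02) = 128.657992
converged: |Δa| < 1e-12 after 4 iterations
sag = a·(cosh(S/(2a)) − 1) = 128.657992·(cosh(0.287654) − 1) = 5.359700
T_max/T_min = cosh(S/(2a)) = 1.041659

a=128.658 sag=5.360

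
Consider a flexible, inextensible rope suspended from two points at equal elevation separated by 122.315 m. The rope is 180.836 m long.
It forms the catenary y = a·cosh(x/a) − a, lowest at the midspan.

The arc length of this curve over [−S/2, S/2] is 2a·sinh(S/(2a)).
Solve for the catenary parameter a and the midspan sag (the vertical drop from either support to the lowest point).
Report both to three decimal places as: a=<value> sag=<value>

seed: a₀ = √(S³/(24(L−S))) = √(122.315³/(24·58.521)) = 36.095918
iter 1: u=1.694305  f(a)=+8.997e+00  f'(a)=-4.274e+00  a ← 36.095918 − (+8.997e+00/-4.274e+00) = 38.201039
iter 2: u=1.600938  f(a)=+8.471e-01  f'(a)=-3.504e+00  a ← 38.201039 − (+8.471e-01/-3.504e+00) = 38.442813
iter 3: u=1.590870  f(a)=+9.234e-03  f'(a)=-3.428e+00  a ← 38.442813 − (+9.234e-03/-3.428e+00) = 38.445507
iter 4: u=1.590758  f(a)=+1.124e-06  f'(a)=-3.427e+00  a ← 38.445507 − (+1.124e-06/-3.427e+00) = 38.445507
iter 5: u=1.590758  f(a)=-2.842e-14  f'(a)=-3.427e+00  a ← 38.445507 − (-2.842e-14/-3.427e+00) = 38.445507
converged: |Δa| < 1e-12 after 5 iterations
sag = a·(cosh(S/(2a)) − 1) = 38.445507·(cosh(1.590758) − 1) = 59.806576
T_max/T_min = cosh(S/(2a)) = 2.555619

a=38.446 sag=59.807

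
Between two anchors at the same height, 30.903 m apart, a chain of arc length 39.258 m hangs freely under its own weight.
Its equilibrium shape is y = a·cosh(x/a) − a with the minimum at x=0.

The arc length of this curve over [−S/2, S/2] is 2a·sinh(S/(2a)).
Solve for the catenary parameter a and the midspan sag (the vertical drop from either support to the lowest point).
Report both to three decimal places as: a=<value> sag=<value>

a=12.596 sag=10.727

seed: a₀ = √(S³/(24(L−S))) = √(30.903³/(24·8.355)) = 12.131713
iter 1: u=1.273645  f(a)=+7.044e-01  f'(a)=-1.614e+00  a ← 12.131713 − (+7.044e-01/-1.614e+00) = 12.568123
iter 2: u=1.229420  f(a)=+3.980e-02  f'(a)=-1.436e+00  a ← 12.568123 − (+3.980e-02/-1.436e+00) = 12.595826
iter 3: u=1.226716  f(a)=+1.438e-04  f'(a)=-1.426e+00  a ← 12.595826 − (+1.438e-04/-1.426e+00) = 12.595927
iter 4: u=1.226706  f(a)=+1.894e-09  f'(a)=-1.426e+00  a ← 12.595927 − (+1.894e-09/-1.426e+00) = 12.595927
iter 5: u=1.226706  f(a)=+0.000e+00  f'(a)=-1.426e+00  a ← 12.595927 − (+0.000e+00/-1.426e+00) = 12.595927
converged: |Δa| < 1e-12 after 5 iterations
sag = a·(cosh(S/(2a)) − 1) = 12.595927·(cosh(1.226706) − 1) = 10.726916
T_max/T_min = cosh(S/(2a)) = 1.851618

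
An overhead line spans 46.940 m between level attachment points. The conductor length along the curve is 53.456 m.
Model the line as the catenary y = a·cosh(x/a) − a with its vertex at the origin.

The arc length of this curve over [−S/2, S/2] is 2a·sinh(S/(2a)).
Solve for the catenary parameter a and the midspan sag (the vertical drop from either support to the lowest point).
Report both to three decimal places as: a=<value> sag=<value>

seed: a₀ = √(S³/(24(L−S))) = √(46.940³/(24·6.516)) = 25.716891
iter 1: u=0.912630  f(a)=+2.768e-01  f'(a)=-5.502e-01  a ← 25.716891 − (+2.768e-01/-5.502e-01) = 26.219954
iter 2: u=0.895120  f(a)=+8.331e-03  f'(a)=-5.176e-01  a ← 26.219954 − (+8.331e-03/-5.176e-01) = 26.236050
iter 3: u=0.894571  f(a)=+8.065e-06  f'(a)=-5.166e-01  a ← 26.236050 − (+8.065e-06/-5.166e-01) = 26.236066
iter 4: u=0.894570  f(a)=+7.574e-12  f'(a)=-5.166e-01  a ← 26.236066 − (+7.574e-12/-5.166e-01) = 26.236066
converged: |Δa| < 1e-12 after 4 iterations
sag = a·(cosh(S/(2a)) − 1) = 26.236066·(cosh(0.894570) − 1) = 11.216800
T_max/T_min = cosh(S/(2a)) = 1.427534

a=26.236 sag=11.217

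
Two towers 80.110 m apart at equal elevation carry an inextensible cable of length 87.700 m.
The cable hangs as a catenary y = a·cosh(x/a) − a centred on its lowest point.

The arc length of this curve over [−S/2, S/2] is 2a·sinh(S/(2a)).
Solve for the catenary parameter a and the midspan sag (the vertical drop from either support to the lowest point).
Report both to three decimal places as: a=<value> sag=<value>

a=53.865 sag=15.592

seed: a₀ = √(S³/(24(L−S))) = √(80.110³/(24·7.590)) = 53.125568
iter 1: u=0.753968  f(a)=+2.187e-01  f'(a)=-3.023e-01  a ← 53.125568 − (+2.187e-01/-3.023e-01) = 53.848910
iter 2: u=0.743840  f(a)=+4.546e-03  f'(a)=-2.899e-01  a ← 53.848910 − (+4.546e-03/-2.899e-01) = 53.864595
iter 3: u=0.743624  f(a)=+2.058e-06  f'(a)=-2.896e-01  a ← 53.864595 − (+2.058e-06/-2.896e-01) = 53.864602
iter 4: u=0.743624  f(a)=+4.263e-13  f'(a)=-2.896e-01  a ← 53.864602 − (+4.263e-13/-2.896e-01) = 53.864602
converged: |Δa| < 1e-12 after 4 iterations
sag = a·(cosh(S/(2a)) − 1) = 53.864602·(cosh(0.743624) − 1) = 15.591988
T_max/T_min = cosh(S/(2a)) = 1.289466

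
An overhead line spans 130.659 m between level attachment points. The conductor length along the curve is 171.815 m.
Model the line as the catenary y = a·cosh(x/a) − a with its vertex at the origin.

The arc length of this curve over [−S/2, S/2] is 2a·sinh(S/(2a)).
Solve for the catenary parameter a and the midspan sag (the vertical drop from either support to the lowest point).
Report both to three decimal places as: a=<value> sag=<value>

a=49.621 sag=49.588

seed: a₀ = √(S³/(24(L−S))) = √(130.659³/(24·41.156)) = 47.521134
iter 1: u=1.374746  f(a)=+4.069e+00  f'(a)=-2.082e+00  a ← 47.521134 − (+4.069e+00/-2.082e+00) = 49.475059
iter 2: u=1.320453  f(a)=+2.644e-01  f'(a)=-1.820e+00  a ← 49.475059 − (+2.644e-01/-1.820e+00) = 49.620356
iter 3: u=1.316587  f(a)=+1.288e-03  f'(a)=-1.802e+00  a ← 49.620356 − (+1.288e-03/-1.802e+00) = 49.621071
iter 4: u=1.316568  f(a)=+3.090e-08  f'(a)=-1.802e+00  a ← 49.621071 − (+3.090e-08/-1.802e+00) = 49.621071
iter 5: u=1.316568  f(a)=-2.842e-14  f'(a)=-1.802e+00  a ← 49.621071 − (-2.842e-14/-1.802e+00) = 49.621071
converged: |Δa| < 1e-12 after 5 iterations
sag = a·(cosh(S/(2a)) − 1) = 49.621071·(cosh(1.316568) − 1) = 49.587544
T_max/T_min = cosh(S/(2a)) = 1.999324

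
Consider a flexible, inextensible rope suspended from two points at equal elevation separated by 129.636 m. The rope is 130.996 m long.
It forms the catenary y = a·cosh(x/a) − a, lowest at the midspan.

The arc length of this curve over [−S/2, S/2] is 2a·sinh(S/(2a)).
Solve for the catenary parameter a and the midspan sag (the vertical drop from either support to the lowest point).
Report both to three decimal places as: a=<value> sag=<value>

a=258.758 sag=8.161

seed: a₀ = √(S³/(24(L−S))) = √(129.636³/(24·1.360)) = 258.352910
iter 1: u=0.250889  f(a)=+4.287e-03  f'(a)=-1.059e-02  a ← 258.352910 − (+4.287e-03/-1.059e-02) = 258.757521
iter 2: u=0.250497  f(a)=+1.009e-05  f'(a)=-1.054e-02  a ← 258.757521 − (+1.009e-05/-1.054e-02) = 258.758478
iter 3: u=0.250496  f(a)=+5.622e-11  f'(a)=-1.054e-02  a ← 258.758478 − (+5.622e-11/-1.054e-02) = 258.758478
iter 4: u=0.250496  f(a)=+0.000e+00  f'(a)=-1.054e-02  a ← 258.758478 − (+0.000e+00/-1.054e-02) = 258.758478
converged: |Δa| < 1e-12 after 4 iterations
sag = a·(cosh(S/(2a)) − 1) = 258.758478·(cosh(0.250496) − 1) = 8.160869
T_max/T_min = cosh(S/(2a)) = 1.031539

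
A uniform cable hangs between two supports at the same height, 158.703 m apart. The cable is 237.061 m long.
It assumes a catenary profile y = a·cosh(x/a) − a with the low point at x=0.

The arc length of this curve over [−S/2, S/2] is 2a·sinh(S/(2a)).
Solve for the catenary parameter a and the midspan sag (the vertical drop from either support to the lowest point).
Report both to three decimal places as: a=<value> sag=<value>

a=49.192 sag=79.141

seed: a₀ = √(S³/(24(L−S))) = √(158.703³/(24·78.358)) = 46.103130
iter 1: u=1.721174  f(a)=+1.246e+01  f'(a)=-4.519e+00  a ← 46.103130 − (+1.246e+01/-4.519e+00) = 48.860430
iter 2: u=1.624044  f(a)=+1.205e+00  f'(a)=-3.683e+00  a ← 48.860430 − (+1.205e+00/-3.683e+00) = 49.187663
iter 3: u=1.613240  f(a)=+1.395e-02  f'(a)=-3.599e+00  a ← 49.187663 − (+1.395e-02/-3.599e+00) = 49.191538
iter 4: u=1.613113  f(a)=+1.915e-06  f'(a)=-3.598e+00  a ← 49.191538 − (+1.915e-06/-3.598e+00) = 49.191539
iter 5: u=1.613113  f(a)=+8.527e-14  f'(a)=-3.598e+00  a ← 49.191539 − (+8.527e-14/-3.598e+00) = 49.191539
converged: |Δa| < 1e-12 after 5 iterations
sag = a·(cosh(S/(2a)) − 1) = 49.191539·(cosh(1.613113) − 1) = 79.141181
T_max/T_min = cosh(S/(2a)) = 2.608837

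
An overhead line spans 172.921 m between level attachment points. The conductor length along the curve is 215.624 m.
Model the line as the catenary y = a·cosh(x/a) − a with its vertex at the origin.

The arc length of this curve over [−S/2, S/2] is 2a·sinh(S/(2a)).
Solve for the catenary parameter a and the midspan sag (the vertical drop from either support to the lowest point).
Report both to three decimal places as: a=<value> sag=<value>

a=73.523 sag=56.972

seed: a₀ = √(S³/(24(L−S))) = √(172.921³/(24·42.703)) = 71.029179
iter 1: u=1.217253  f(a)=+3.278e+00  f'(a)=-1.390e+00  a ← 71.029179 − (+3.278e+00/-1.390e+00) = 73.386725
iter 2: u=1.178149  f(a)=+1.703e-01  f'(a)=-1.249e+00  a ← 73.386725 − (+1.703e-01/-1.249e+00) = 73.523013
iter 3: u=1.175965  f(a)=+5.151e-04  f'(a)=-1.242e+00  a ← 73.523013 − (+5.151e-04/-1.242e+00) = 73.523428
iter 4: u=1.175958  f(a)=+4.747e-09  f'(a)=-1.242e+00  a ← 73.523428 − (+4.747e-09/-1.242e+00) = 73.523428
iter 5: u=1.175958  f(a)=+0.000e+00  f'(a)=-1.242e+00  a ← 73.523428 − (+0.000e+00/-1.242e+00) = 73.523428
converged: |Δa| < 1e-12 after 5 iterations
sag = a·(cosh(S/(2a)) − 1) = 73.523428·(cosh(1.175958) − 1) = 56.972249
T_max/T_min = cosh(S/(2a)) = 1.774886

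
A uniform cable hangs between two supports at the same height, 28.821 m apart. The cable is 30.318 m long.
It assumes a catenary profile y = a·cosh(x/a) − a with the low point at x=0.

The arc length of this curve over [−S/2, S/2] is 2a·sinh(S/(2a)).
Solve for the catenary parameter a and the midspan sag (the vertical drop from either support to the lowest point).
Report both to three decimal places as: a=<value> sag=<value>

a=26.012 sag=4.095

seed: a₀ = √(S³/(24(L−S))) = √(28.821³/(24·1.497)) = 25.813509
iter 1: u=0.558254  f(a)=+2.350e-02  f'(a)=-1.196e-01  a ← 25.813509 − (+2.350e-02/-1.196e-01) = 26.009936
iter 2: u=0.554038  f(a)=+2.709e-04  f'(a)=-1.169e-01  a ← 26.009936 − (+2.709e-04/-1.169e-01) = 26.012254
iter 3: u=0.553989  f(a)=+3.695e-08  f'(a)=-1.169e-01  a ← 26.012254 − (+3.695e-08/-1.169e-01) = 26.012254
iter 4: u=0.553989  f(a)=+3.553e-15  f'(a)=-1.169e-01  a ← 26.012254 − (+3.553e-15/-1.169e-01) = 26.012254
converged: |Δa| < 1e-12 after 4 iterations
sag = a·(cosh(S/(2a)) − 1) = 26.012254·(cosh(0.553989) − 1) = 4.094766
T_max/T_min = cosh(S/(2a)) = 1.157417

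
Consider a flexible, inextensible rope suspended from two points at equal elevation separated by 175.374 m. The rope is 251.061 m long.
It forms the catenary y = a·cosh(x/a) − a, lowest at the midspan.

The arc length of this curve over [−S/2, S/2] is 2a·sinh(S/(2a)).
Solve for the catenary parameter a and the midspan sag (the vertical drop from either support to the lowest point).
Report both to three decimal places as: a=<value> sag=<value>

seed: a₀ = √(S³/(24(L−S))) = √(175.374³/(24·75.687)) = 54.491849
iter 1: u=1.609176  f(a)=+1.043e+01  f'(a)=-3.567e+00  a ← 54.491849 − (+1.043e+01/-3.567e+00) = 57.414649
iter 2: u=1.527258  f(a)=+8.976e-01  f'(a)=-2.977e+00  a ← 57.414649 − (+8.976e-01/-2.977e+00) = 57.716150
iter 3: u=1.519280  f(a)=+8.037e-03  f'(a)=-2.924e+00  a ← 57.716150 − (+8.037e-03/-2.924e+00) = 57.718899
iter 4: u=1.519208  f(a)=+6.572e-07  f'(a)=-2.923e+00  a ← 57.718899 − (+6.572e-07/-2.923e+00) = 57.718899
iter 5: u=1.519208  f(a)=+2.842e-14  f'(a)=-2.923e+00  a ← 57.718899 − (+2.842e-14/-2.923e+00) = 57.718899
converged: |Δa| < 1e-12 after 5 iterations
sag = a·(cosh(S/(2a)) − 1) = 57.718899·(cosh(1.519208) − 1) = 80.445415
T_max/T_min = cosh(S/(2a)) = 2.393745

a=57.719 sag=80.445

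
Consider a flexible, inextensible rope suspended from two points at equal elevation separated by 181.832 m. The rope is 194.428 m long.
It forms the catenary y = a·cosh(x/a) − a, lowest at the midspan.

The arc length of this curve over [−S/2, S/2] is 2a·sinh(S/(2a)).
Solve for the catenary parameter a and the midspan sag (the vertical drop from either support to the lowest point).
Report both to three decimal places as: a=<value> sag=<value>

a=142.463 sag=30.008

seed: a₀ = √(S³/(24(L−S))) = √(181.832³/(24·12.596)) = 141.020914
iter 1: u=0.644699  f(a)=+2.644e-01  f'(a)=-1.862e-01  a ← 141.020914 − (+2.644e-01/-1.862e-01) = 142.440931
iter 2: u=0.638272  f(a)=+4.046e-03  f'(a)=-1.805e-01  a ← 142.440931 − (+4.046e-03/-1.805e-01) = 142.463347
iter 3: u=0.638171  f(a)=+9.806e-07  f'(a)=-1.804e-01  a ← 142.463347 − (+9.806e-07/-1.804e-01) = 142.463352
iter 4: u=0.638171  f(a)=+2.842e-14  f'(a)=-1.804e-01  a ← 142.463352 − (+2.842e-14/-1.804e-01) = 142.463352
converged: |Δa| < 1e-12 after 4 iterations
sag = a·(cosh(S/(2a)) − 1) = 142.463352·(cosh(0.638171) − 1) = 30.008003
T_max/T_min = cosh(S/(2a)) = 1.210637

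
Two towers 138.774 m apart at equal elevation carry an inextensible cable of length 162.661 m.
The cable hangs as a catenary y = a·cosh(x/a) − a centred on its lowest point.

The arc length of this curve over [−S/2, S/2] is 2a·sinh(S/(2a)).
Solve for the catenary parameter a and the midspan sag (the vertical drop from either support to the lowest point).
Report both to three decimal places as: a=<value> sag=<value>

seed: a₀ = √(S³/(24(L−S))) = √(138.774³/(24·23.887)) = 68.277205
iter 1: u=1.016254  f(a)=+1.264e+00  f'(a)=-7.747e-01  a ← 68.277205 − (+1.264e+00/-7.747e-01) = 69.909170
iter 2: u=0.992531  f(a)=+4.675e-02  f'(a)=-7.184e-01  a ← 69.909170 − (+4.675e-02/-7.184e-01) = 69.974246
iter 3: u=0.991608  f(a)=+6.935e-05  f'(a)=-7.162e-01  a ← 69.974246 − (+6.935e-05/-7.162e-01) = 69.974343
iter 4: u=0.991606  f(a)=+1.531e-10  f'(a)=-7.162e-01  a ← 69.974343 − (+1.531e-10/-7.162e-01) = 69.974343
iter 5: u=0.991606  f(a)=+2.842e-14  f'(a)=-7.162e-01  a ← 69.974343 − (+2.842e-14/-7.162e-01) = 69.974343
converged: |Δa| < 1e-12 after 5 iterations
sag = a·(cosh(S/(2a)) − 1) = 69.974343·(cosh(0.991606) − 1) = 37.315260
T_max/T_min = cosh(S/(2a)) = 1.533271

a=69.974 sag=37.315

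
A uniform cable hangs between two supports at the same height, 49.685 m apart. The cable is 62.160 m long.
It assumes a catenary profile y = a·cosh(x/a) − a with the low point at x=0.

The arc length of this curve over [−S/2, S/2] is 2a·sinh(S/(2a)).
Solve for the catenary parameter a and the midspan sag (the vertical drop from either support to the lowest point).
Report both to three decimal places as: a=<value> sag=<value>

seed: a₀ = √(S³/(24(L−S))) = √(49.685³/(24·12.475)) = 20.240072
iter 1: u=1.227392  f(a)=+9.741e-01  f'(a)=-1.429e+00  a ← 20.240072 − (+9.741e-01/-1.429e+00) = 20.921883
iter 2: u=1.187393  f(a)=+5.139e-02  f'(a)=-1.282e+00  a ← 20.921883 − (+5.139e-02/-1.282e+00) = 20.961980
iter 3: u=1.185122  f(a)=+1.606e-04  f'(a)=-1.274e+00  a ← 20.961980 − (+1.606e-04/-1.274e+00) = 20.962106
iter 4: u=1.185115  f(a)=+1.580e-09  f'(a)=-1.274e+00  a ← 20.962106 − (+1.580e-09/-1.274e+00) = 20.962106
iter 5: u=1.185115  f(a)=-7.105e-15  f'(a)=-1.274e+00  a ← 20.962106 − (-7.105e-15/-1.274e+00) = 20.962106
converged: |Δa| < 1e-12 after 5 iterations
sag = a·(cosh(S/(2a)) − 1) = 20.962106·(cosh(1.185115) − 1) = 16.526243
T_max/T_min = cosh(S/(2a)) = 1.788387

a=20.962 sag=16.526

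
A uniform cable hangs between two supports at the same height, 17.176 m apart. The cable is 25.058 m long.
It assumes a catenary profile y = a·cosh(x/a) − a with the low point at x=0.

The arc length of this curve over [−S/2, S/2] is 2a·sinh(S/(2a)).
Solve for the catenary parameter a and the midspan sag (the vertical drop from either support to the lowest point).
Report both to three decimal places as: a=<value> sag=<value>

a=5.500 sag=8.183

seed: a₀ = √(S³/(24(L−S))) = √(17.176³/(24·7.882)) = 5.175582
iter 1: u=1.659330  f(a)=+1.159e+00  f'(a)=-3.971e+00  a ← 5.175582 − (+1.159e+00/-3.971e+00) = 5.467435
iter 2: u=1.570755  f(a)=+1.053e-01  f'(a)=-3.280e+00  a ← 5.467435 − (+1.053e-01/-3.280e+00) = 5.499529
iter 3: u=1.561588  f(a)=+1.060e-03  f'(a)=-3.214e+00  a ← 5.499529 − (+1.060e-03/-3.214e+00) = 5.499859
iter 4: u=1.561495  f(a)=+1.098e-07  f'(a)=-3.214e+00  a ← 5.499859 − (+1.098e-07/-3.214e+00) = 5.499859
iter 5: u=1.561495  f(a)=+0.000e+00  f'(a)=-3.214e+00  a ← 5.499859 − (+0.000e+00/-3.214e+00) = 5.499859
converged: |Δa| < 1e-12 after 5 iterations
sag = a·(cosh(S/(2a)) − 1) = 5.499859·(cosh(1.561495) − 1) = 8.183134
T_max/T_min = cosh(S/(2a)) = 2.487881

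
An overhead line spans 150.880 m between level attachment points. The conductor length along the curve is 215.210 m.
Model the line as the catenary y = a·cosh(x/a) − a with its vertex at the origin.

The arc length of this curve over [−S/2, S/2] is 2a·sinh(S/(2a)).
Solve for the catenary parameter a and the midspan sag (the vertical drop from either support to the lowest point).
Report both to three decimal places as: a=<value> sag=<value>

a=49.929 sag=68.695

seed: a₀ = √(S³/(24(L−S))) = √(150.880³/(24·64.330)) = 47.166659
iter 1: u=1.599435  f(a)=+8.748e+00  f'(a)=-3.492e+00  a ← 47.166659 − (+8.748e+00/-3.492e+00) = 49.671441
iter 2: u=1.518780  f(a)=+7.452e-01  f'(a)=-2.921e+00  a ← 49.671441 − (+7.452e-01/-2.921e+00) = 49.926575
iter 3: u=1.511019  f(a)=+6.519e-03  f'(a)=-2.870e+00  a ← 49.926575 − (+6.519e-03/-2.870e+00) = 49.928846
iter 4: u=1.510950  f(a)=+5.086e-07  f'(a)=-2.869e+00  a ← 49.928846 − (+5.086e-07/-2.869e+00) = 49.928847
iter 5: u=1.510950  f(a)=+0.000e+00  f'(a)=-2.869e+00  a ← 49.928847 − (+0.000e+00/-2.869e+00) = 49.928847
converged: |Δa| < 1e-12 after 5 iterations
sag = a·(cosh(S/(2a)) − 1) = 49.928847·(cosh(1.510950) − 1) = 68.695458
T_max/T_min = cosh(S/(2a)) = 2.375867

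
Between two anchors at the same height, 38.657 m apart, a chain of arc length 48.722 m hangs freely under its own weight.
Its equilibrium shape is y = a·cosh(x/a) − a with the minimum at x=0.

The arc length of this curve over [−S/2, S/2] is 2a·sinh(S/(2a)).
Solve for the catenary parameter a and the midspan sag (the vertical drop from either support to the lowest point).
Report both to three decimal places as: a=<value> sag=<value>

a=16.035 sag=13.130

seed: a₀ = √(S³/(24(L−S))) = √(38.657³/(24·10.065)) = 15.464280
iter 1: u=1.249880  f(a)=+8.161e-01  f'(a)=-1.517e+00  a ← 15.464280 − (+8.161e-01/-1.517e+00) = 16.002317
iter 2: u=1.207856  f(a)=+4.452e-02  f'(a)=-1.355e+00  a ← 16.002317 − (+4.452e-02/-1.355e+00) = 16.035167
iter 3: u=1.205382  f(a)=+1.495e-04  f'(a)=-1.346e+00  a ← 16.035167 − (+1.495e-04/-1.346e+00) = 16.035279
iter 4: u=1.205374  f(a)=+1.697e-09  f'(a)=-1.346e+00  a ← 16.035279 − (+1.697e-09/-1.346e+00) = 16.035279
iter 5: u=1.205374  f(a)=+7.105e-15  f'(a)=-1.346e+00  a ← 16.035279 − (+7.105e-15/-1.346e+00) = 16.035279
converged: |Δa| < 1e-12 after 5 iterations
sag = a·(cosh(S/(2a)) − 1) = 16.035279·(cosh(1.205374) − 1) = 13.129572
T_max/T_min = cosh(S/(2a)) = 1.818793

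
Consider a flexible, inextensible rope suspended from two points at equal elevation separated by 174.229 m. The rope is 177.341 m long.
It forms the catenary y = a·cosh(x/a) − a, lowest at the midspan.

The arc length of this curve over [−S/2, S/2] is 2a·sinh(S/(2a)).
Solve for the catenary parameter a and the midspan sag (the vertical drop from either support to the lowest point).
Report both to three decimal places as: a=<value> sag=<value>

seed: a₀ = √(S³/(24(L−S))) = √(174.229³/(24·3.112)) = 266.106358
iter 1: u=0.327367  f(a)=+1.672e-02  f'(a)=-2.364e-02  a ← 266.106358 − (+1.672e-02/-2.364e-02) = 266.813533
iter 2: u=0.326500  f(a)=+6.688e-05  f'(a)=-2.345e-02  a ← 266.813533 − (+6.688e-05/-2.345e-02) = 266.816385
iter 3: u=0.326496  f(a)=+1.080e-09  f'(a)=-2.345e-02  a ← 266.816385 − (+1.080e-09/-2.345e-02) = 266.816385
iter 4: u=0.326496  f(a)=+5.684e-14  f'(a)=-2.345e-02  a ← 266.816385 − (+5.684e-14/-2.345e-02) = 266.816385
converged: |Δa| < 1e-12 after 4 iterations
sag = a·(cosh(S/(2a)) − 1) = 266.816385·(cosh(0.326496) − 1) = 14.348052
T_max/T_min = cosh(S/(2a)) = 1.053775

a=266.816 sag=14.348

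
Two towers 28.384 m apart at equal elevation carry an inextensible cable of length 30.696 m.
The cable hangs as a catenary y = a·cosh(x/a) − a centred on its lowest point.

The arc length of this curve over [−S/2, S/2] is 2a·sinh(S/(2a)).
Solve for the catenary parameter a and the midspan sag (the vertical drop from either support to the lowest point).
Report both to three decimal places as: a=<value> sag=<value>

a=20.544 sag=5.100

seed: a₀ = √(S³/(24(L−S))) = √(28.384³/(24·2.312)) = 20.300693
iter 1: u=0.699089  f(a)=+5.716e-02  f'(a)=-2.391e-01  a ← 20.300693 − (+5.716e-02/-2.391e-01) = 20.539747
iter 2: u=0.690953  f(a)=+1.025e-03  f'(a)=-2.306e-01  a ← 20.539747 − (+1.025e-03/-2.306e-01) = 20.544193
iter 3: u=0.690803  f(a)=+3.433e-07  f'(a)=-2.304e-01  a ← 20.544193 − (+3.433e-07/-2.304e-01) = 20.544195
iter 4: u=0.690803  f(a)=+3.908e-14  f'(a)=-2.304e-01  a ← 20.544195 − (+3.908e-14/-2.304e-01) = 20.544195
converged: |Δa| < 1e-12 after 4 iterations
sag = a·(cosh(S/(2a)) − 1) = 20.544195·(cosh(0.690803) − 1) = 5.100006
T_max/T_min = cosh(S/(2a)) = 1.248246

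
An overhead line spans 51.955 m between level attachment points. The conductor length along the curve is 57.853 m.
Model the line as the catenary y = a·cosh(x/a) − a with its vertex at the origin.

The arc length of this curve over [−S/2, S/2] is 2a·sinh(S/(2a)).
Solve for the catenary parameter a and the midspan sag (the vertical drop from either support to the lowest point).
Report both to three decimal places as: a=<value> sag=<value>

seed: a₀ = √(S³/(24(L−S))) = √(51.955³/(24·5.898)) = 31.476252
iter 1: u=0.825305  f(a)=+2.042e-01  f'(a)=-4.009e-01  a ← 31.476252 − (+2.042e-01/-4.009e-01) = 31.985472
iter 2: u=0.812166  f(a)=+5.060e-03  f'(a)=-3.813e-01  a ← 31.985472 − (+5.060e-03/-3.813e-01) = 31.998743
iter 3: u=0.811829  f(a)=+3.283e-06  f'(a)=-3.808e-01  a ← 31.998743 − (+3.283e-06/-3.808e-01) = 31.998752
iter 4: u=0.811829  f(a)=+1.371e-12  f'(a)=-3.808e-01  a ← 31.998752 − (+1.371e-12/-3.808e-01) = 31.998752
converged: |Δa| < 1e-12 after 4 iterations
sag = a·(cosh(S/(2a)) − 1) = 31.998752·(cosh(0.811829) − 1) = 11.136646
T_max/T_min = cosh(S/(2a)) = 1.348034

a=31.999 sag=11.137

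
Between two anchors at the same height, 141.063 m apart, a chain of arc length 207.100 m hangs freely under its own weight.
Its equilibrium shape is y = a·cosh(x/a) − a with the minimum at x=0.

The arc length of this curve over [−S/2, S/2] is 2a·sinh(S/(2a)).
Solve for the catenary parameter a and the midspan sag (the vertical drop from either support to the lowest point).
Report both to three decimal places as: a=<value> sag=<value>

seed: a₀ = √(S³/(24(L−S))) = √(141.063³/(24·66.037)) = 42.084327
iter 1: u=1.675956  f(a)=+9.919e+00  f'(a)=-4.113e+00  a ← 42.084327 − (+9.919e+00/-4.113e+00) = 44.496048
iter 2: u=1.585118  f(a)=+9.166e-01  f'(a)=-3.385e+00  a ← 44.496048 − (+9.166e-01/-3.385e+00) = 44.766821
iter 3: u=1.575531  f(a)=+9.586e-03  f'(a)=-3.315e+00  a ← 44.766821 − (+9.586e-03/-3.315e+00) = 44.769713
iter 4: u=1.575429  f(a)=+1.073e-06  f'(a)=-3.314e+00  a ← 44.769713 − (+1.073e-06/-3.314e+00) = 44.769713
iter 5: u=1.575429  f(a)=+2.842e-14  f'(a)=-3.314e+00  a ← 44.769713 − (+2.842e-14/-3.314e+00) = 44.769713
converged: |Δa| < 1e-12 after 5 iterations
sag = a·(cosh(S/(2a)) − 1) = 44.769713·(cosh(1.575429) − 1) = 68.043981
T_max/T_min = cosh(S/(2a)) = 2.519866

a=44.770 sag=68.044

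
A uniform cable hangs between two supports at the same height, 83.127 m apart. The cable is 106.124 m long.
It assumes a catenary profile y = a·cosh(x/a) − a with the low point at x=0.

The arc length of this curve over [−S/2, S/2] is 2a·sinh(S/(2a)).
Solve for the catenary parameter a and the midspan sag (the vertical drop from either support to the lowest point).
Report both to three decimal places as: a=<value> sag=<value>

seed: a₀ = √(S³/(24(L−S))) = √(83.127³/(24·22.997)) = 32.260563
iter 1: u=1.288369  f(a)=+1.986e+00  f'(a)=-1.677e+00  a ← 32.260563 − (+1.986e+00/-1.677e+00) = 33.444842
iter 2: u=1.242748  f(a)=+1.146e-01  f'(a)=-1.488e+00  a ← 33.444842 − (+1.146e-01/-1.488e+00) = 33.521830
iter 3: u=1.239894  f(a)=+4.332e-04  f'(a)=-1.477e+00  a ← 33.521830 − (+4.332e-04/-1.477e+00) = 33.522123
iter 4: u=1.239883  f(a)=+6.244e-09  f'(a)=-1.477e+00  a ← 33.522123 − (+6.244e-09/-1.477e+00) = 33.522123
iter 5: u=1.239883  f(a)=-1.421e-14  f'(a)=-1.477e+00  a ← 33.522123 − (-1.421e-14/-1.477e+00) = 33.522123
converged: |Δa| < 1e-12 after 5 iterations
sag = a·(cosh(S/(2a)) − 1) = 33.522123·(cosh(1.239883) − 1) = 29.241788
T_max/T_min = cosh(S/(2a)) = 1.872313

a=33.522 sag=29.242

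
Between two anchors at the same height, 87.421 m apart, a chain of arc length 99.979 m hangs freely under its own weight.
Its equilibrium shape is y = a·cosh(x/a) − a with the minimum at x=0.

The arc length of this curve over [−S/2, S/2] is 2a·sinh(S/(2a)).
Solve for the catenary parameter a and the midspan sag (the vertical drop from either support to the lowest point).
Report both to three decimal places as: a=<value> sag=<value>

seed: a₀ = √(S³/(24(L−S))) = √(87.421³/(24·12.558)) = 47.082314
iter 1: u=0.928385  f(a)=+5.524e-01  f'(a)=-5.809e-01  a ← 47.082314 − (+5.524e-01/-5.809e-01) = 48.033354
iter 2: u=0.910003  f(a)=+1.718e-02  f'(a)=-5.452e-01  a ← 48.033354 − (+1.718e-02/-5.452e-01) = 48.064867
iter 3: u=0.909406  f(a)=+1.780e-05  f'(a)=-5.441e-01  a ← 48.064867 − (+1.780e-05/-5.441e-01) = 48.064900
iter 4: u=0.909406  f(a)=+1.916e-11  f'(a)=-5.441e-01  a ← 48.064900 − (+1.916e-11/-5.441e-01) = 48.064900
converged: |Δa| < 1e-12 after 4 iterations
sag = a·(cosh(S/(2a)) − 1) = 48.064900·(cosh(0.909406) − 1) = 21.283386
T_max/T_min = cosh(S/(2a)) = 1.442805

a=48.065 sag=21.283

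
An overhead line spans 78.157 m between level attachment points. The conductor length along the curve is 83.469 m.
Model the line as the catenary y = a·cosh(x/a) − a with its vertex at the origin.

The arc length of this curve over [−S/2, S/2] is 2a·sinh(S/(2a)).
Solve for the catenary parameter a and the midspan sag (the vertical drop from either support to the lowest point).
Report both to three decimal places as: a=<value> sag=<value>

seed: a₀ = √(S³/(24(L−S))) = √(78.157³/(24·5.312)) = 61.195173
iter 1: u=0.638588  f(a)=+1.094e-01  f'(a)=-1.808e-01  a ← 61.195173 − (+1.094e-01/-1.808e-01) = 61.800110
iter 2: u=0.632337  f(a)=+1.643e-03  f'(a)=-1.754e-01  a ← 61.800110 − (+1.643e-03/-1.754e-01) = 61.809477
iter 3: u=0.632241  f(a)=+3.833e-07  f'(a)=-1.753e-01  a ← 61.809477 − (+3.833e-07/-1.753e-01) = 61.809479
iter 4: u=0.632241  f(a)=+0.000e+00  f'(a)=-1.753e-01  a ← 61.809479 − (+0.000e+00/-1.753e-01) = 61.809479
converged: |Δa| < 1e-12 after 4 iterations
sag = a·(cosh(S/(2a)) − 1) = 61.809479·(cosh(0.632241) − 1) = 12.770546
T_max/T_min = cosh(S/(2a)) = 1.206611

a=61.809 sag=12.771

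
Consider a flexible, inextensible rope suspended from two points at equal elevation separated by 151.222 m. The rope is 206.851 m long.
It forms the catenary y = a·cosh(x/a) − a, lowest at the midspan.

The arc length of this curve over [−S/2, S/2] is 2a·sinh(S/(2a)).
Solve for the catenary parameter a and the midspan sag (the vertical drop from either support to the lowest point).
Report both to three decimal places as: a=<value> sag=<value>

a=53.494 sag=62.947

seed: a₀ = √(S³/(24(L−S))) = √(151.222³/(24·55.629)) = 50.893957
iter 1: u=1.485658  f(a)=+6.472e+00  f'(a)=-2.708e+00  a ← 50.893957 − (+6.472e+00/-2.708e+00) = 53.283681
iter 2: u=1.419027  f(a)=+4.837e-01  f'(a)=-2.317e+00  a ← 53.283681 − (+4.837e-01/-2.317e+00) = 53.492449
iter 3: u=1.413489  f(a)=+3.185e-03  f'(a)=-2.287e+00  a ← 53.492449 − (+3.185e-03/-2.287e+00) = 53.493842
iter 4: u=1.413452  f(a)=+1.401e-07  f'(a)=-2.287e+00  a ← 53.493842 − (+1.401e-07/-2.287e+00) = 53.493842
iter 5: u=1.413452  f(a)=-2.842e-14  f'(a)=-2.287e+00  a ← 53.493842 − (-2.842e-14/-2.287e+00) = 53.493842
converged: |Δa| < 1e-12 after 5 iterations
sag = a·(cosh(S/(2a)) − 1) = 53.493842·(cosh(1.413452) − 1) = 62.946809
T_max/T_min = cosh(S/(2a)) = 2.176711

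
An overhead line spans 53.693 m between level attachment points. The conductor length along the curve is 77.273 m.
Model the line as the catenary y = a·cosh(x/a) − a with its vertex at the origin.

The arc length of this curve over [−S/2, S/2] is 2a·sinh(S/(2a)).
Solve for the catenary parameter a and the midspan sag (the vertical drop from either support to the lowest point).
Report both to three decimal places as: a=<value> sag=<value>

a=17.534 sag=24.895

seed: a₀ = √(S³/(24(L−S))) = √(53.693³/(24·23.580)) = 16.538609
iter 1: u=1.623262  f(a)=+3.309e+00  f'(a)=-3.677e+00  a ← 16.538609 − (+3.309e+00/-3.677e+00) = 17.438453
iter 2: u=1.539500  f(a)=+2.892e-01  f'(a)=-3.060e+00  a ← 17.438453 − (+2.892e-01/-3.060e+00) = 17.532976
iter 3: u=1.531200  f(a)=+2.678e-03  f'(a)=-3.004e+00  a ← 17.532976 − (+2.678e-03/-3.004e+00) = 17.533868
iter 4: u=1.531123  f(a)=+2.342e-07  f'(a)=-3.003e+00  a ← 17.533868 − (+2.342e-07/-3.003e+00) = 17.533868
iter 5: u=1.531123  f(a)=+2.842e-14  f'(a)=-3.003e+00  a ← 17.533868 − (+2.842e-14/-3.003e+00) = 17.533868
converged: |Δa| < 1e-12 after 5 iterations
sag = a·(cosh(S/(2a)) − 1) = 17.533868·(cosh(1.531123) − 1) = 24.895080
T_max/T_min = cosh(S/(2a)) = 2.419828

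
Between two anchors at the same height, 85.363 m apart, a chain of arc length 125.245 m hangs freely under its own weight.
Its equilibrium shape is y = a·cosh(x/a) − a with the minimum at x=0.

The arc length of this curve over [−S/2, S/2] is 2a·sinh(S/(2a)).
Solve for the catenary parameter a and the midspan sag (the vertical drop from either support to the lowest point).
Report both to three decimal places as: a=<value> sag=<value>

seed: a₀ = √(S³/(24(L−S))) = √(85.363³/(24·39.882)) = 25.492382
iter 1: u=1.674284  f(a)=+5.978e+00  f'(a)=-4.099e+00  a ← 25.492382 − (+5.978e+00/-4.099e+00) = 26.950919
iter 2: u=1.583675  f(a)=+5.514e-01  f'(a)=-3.374e+00  a ← 26.950919 − (+5.514e-01/-3.374e+00) = 27.114335
iter 3: u=1.574130  f(a)=+5.745e-03  f'(a)=-3.304e+00  a ← 27.114335 − (+5.745e-03/-3.304e+00) = 27.116073
iter 4: u=1.574030  f(a)=+6.379e-07  f'(a)=-3.304e+00  a ← 27.116073 − (+6.379e-07/-3.304e+00) = 27.116073
iter 5: u=1.574030  f(a)=-2.842e-14  f'(a)=-3.304e+00  a ← 27.116073 − (-2.842e-14/-3.304e+00) = 27.116073
converged: |Δa| < 1e-12 after 5 iterations
sag = a·(cosh(S/(2a)) − 1) = 27.116073·(cosh(1.574030) − 1) = 41.125109
T_max/T_min = cosh(S/(2a)) = 2.516632

a=27.116 sag=41.125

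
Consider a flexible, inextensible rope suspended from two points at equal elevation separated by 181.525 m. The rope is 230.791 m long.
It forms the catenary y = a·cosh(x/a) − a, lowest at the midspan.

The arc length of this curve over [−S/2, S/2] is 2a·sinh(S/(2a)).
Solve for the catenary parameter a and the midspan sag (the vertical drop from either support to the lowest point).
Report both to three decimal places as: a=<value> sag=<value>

seed: a₀ = √(S³/(24(L−S))) = √(181.525³/(24·49.266)) = 71.125510
iter 1: u=1.276089  f(a)=+4.170e+00  f'(a)=-1.624e+00  a ← 71.125510 − (+4.170e+00/-1.624e+00) = 73.692765
iter 2: u=1.231634  f(a)=+2.364e-01  f'(a)=-1.445e+00  a ← 73.692765 − (+2.364e-01/-1.445e+00) = 73.856384
iter 3: u=1.228905  f(a)=+8.610e-04  f'(a)=-1.434e+00  a ← 73.856384 − (+8.610e-04/-1.434e+00) = 73.856984
iter 4: u=1.228895  f(a)=+1.151e-08  f'(a)=-1.434e+00  a ← 73.856984 − (+1.151e-08/-1.434e+00) = 73.856984
iter 5: u=1.228895  f(a)=+2.842e-14  f'(a)=-1.434e+00  a ← 73.856984 − (+2.842e-14/-1.434e+00) = 73.856984
converged: |Δa| < 1e-12 after 5 iterations
sag = a·(cosh(S/(2a)) − 1) = 73.856984·(cosh(1.228895) − 1) = 63.150226
T_max/T_min = cosh(S/(2a)) = 1.855034

a=73.857 sag=63.150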